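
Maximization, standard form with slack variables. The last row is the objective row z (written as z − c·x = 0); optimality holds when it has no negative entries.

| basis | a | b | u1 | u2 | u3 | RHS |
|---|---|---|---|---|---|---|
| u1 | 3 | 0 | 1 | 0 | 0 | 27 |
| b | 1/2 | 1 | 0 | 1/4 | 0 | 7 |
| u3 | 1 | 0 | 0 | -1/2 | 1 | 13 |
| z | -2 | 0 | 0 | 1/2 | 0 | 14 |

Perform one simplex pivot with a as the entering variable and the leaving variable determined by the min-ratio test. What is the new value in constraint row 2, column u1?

Ratio test on column a — row 1: 27/3 = 9; row 2: 7/(1/2) = 14; row 3: 13/1 = 13. Minimum is 9 at row 1 (u1 leaves); pivot element 3.
Divide row 1 by 3; eliminate column a from the other rows.
Row 2 update in column u1: 0 − (1/2)·(1/3) = -1/6.

-1/6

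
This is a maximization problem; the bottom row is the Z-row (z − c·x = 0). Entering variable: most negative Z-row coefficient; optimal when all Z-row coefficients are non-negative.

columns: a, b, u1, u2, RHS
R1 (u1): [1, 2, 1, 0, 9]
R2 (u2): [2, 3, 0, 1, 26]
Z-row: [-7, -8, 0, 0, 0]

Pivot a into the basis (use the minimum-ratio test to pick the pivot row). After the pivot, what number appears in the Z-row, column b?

6

Ratio test on column a — row 1: 9/1 = 9; row 2: 26/2 = 13. Minimum is 9 at row 1 (u1 leaves); pivot element 1.
Divide row 1 by 1; eliminate column a from the other rows.
Z-row update in column b: -8 − (-7)·2 = 6.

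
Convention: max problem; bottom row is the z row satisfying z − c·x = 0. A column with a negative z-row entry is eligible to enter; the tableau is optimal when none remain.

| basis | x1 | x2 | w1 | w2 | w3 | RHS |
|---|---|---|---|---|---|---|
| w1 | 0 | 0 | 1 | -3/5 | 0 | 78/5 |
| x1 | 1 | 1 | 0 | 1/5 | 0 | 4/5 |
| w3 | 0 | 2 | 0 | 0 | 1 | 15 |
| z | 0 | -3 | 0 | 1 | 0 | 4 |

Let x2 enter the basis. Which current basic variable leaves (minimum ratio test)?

Column x2 entries and ratios — w1: 0 ≤ 0, skip; x1: (4/5)/1 = 4/5; w3: 15/2 = 15/2.
Smallest ratio is 4/5 in the row of x1, so x1 leaves.

x1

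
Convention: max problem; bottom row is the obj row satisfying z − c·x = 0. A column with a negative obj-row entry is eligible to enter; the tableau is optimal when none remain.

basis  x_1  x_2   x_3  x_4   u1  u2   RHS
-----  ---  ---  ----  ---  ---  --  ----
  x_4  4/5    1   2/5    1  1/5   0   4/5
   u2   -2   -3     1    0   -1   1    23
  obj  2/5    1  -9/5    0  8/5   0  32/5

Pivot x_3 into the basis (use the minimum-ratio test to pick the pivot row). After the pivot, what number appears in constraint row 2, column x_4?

-5/2

Ratio test on column x_3 — row 1: (4/5)/(2/5) = 2; row 2: 23/1 = 23. Minimum is 2 at row 1 (x_4 leaves); pivot element 2/5.
Divide row 1 by 2/5; eliminate column x_3 from the other rows.
Row 2 update in column x_4: 0 − 1·(5/2) = -5/2.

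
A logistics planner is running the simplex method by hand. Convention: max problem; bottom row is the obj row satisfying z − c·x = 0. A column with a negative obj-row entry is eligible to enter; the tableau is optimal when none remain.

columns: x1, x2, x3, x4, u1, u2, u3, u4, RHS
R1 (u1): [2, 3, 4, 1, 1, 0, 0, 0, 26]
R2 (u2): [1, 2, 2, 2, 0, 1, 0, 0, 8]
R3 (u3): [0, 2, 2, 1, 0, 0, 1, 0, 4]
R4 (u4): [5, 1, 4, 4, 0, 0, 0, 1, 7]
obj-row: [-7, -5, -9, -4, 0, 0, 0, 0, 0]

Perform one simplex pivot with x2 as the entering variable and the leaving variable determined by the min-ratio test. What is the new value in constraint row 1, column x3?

1

Ratio test on column x2 — row 1: 26/3 = 26/3; row 2: 8/2 = 4; row 3: 4/2 = 2; row 4: 7/1 = 7. Minimum is 2 at row 3 (u3 leaves); pivot element 2.
Divide row 3 by 2; eliminate column x2 from the other rows.
Row 1 update in column x3: 4 − 3·1 = 1.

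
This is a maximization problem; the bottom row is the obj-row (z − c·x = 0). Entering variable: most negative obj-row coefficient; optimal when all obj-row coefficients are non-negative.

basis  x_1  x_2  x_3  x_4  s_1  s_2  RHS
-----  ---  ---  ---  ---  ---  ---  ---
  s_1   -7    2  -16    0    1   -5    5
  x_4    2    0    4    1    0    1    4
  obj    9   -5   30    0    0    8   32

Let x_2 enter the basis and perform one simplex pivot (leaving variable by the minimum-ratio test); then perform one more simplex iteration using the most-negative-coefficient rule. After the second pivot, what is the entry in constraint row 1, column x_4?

Ratio test on column x_2 — row 1: 5/2 = 5/2; row 2: entry 0 ≤ 0. Minimum is 5/2 at row 1 (s_1 leaves); pivot element 2.
Divide row 1 by 2; eliminate column x_2 from the other rows.
Second iteration: most negative obj-row entry is -10 in column x_3, so x_3 enters.
Ratio test on column x_3 — row 1: entry -8 ≤ 0; row 2: 4/4 = 1. Minimum is 1 at row 2 (x_4 leaves); pivot element 4.
Divide row 2 by 4; eliminate column x_3 from the other rows.
After both pivots, the entry at constraint row 1, column x_4 is 2.

2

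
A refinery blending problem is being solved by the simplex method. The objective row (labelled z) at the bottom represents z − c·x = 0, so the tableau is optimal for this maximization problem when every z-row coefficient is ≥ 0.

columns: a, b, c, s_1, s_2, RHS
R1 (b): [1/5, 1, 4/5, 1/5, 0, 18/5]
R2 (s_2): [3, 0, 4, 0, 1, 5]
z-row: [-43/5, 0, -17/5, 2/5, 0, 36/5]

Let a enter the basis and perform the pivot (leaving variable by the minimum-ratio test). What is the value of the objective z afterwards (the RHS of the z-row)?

Ratio test on column a — row 1: (18/5)/(1/5) = 18; row 2: 5/3 = 5/3. Minimum is 5/3 at row 2 (s_2 leaves); pivot element 3.
Pivot on row 2; the z-row RHS becomes 36/5 − (-43/5)·(5/3) = 323/15.

323/15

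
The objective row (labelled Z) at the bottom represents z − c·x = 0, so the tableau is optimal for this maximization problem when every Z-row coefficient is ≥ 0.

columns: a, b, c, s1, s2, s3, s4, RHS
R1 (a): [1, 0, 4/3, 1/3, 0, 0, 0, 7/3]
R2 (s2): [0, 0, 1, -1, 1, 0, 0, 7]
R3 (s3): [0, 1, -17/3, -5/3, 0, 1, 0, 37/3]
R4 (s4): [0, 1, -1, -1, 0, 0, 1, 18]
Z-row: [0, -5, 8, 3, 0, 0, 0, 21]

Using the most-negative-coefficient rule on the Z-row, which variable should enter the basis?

Negative Z-row entries: b: -5.
The most negative is -5 in column b, so b enters.

b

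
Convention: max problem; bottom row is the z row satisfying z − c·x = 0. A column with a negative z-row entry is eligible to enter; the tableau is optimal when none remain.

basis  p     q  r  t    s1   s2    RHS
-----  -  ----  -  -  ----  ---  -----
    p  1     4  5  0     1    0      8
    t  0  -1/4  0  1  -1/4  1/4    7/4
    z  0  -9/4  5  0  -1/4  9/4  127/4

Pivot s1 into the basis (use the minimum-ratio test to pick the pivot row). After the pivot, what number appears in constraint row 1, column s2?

Ratio test on column s1 — row 1: 8/1 = 8; row 2: entry -1/4 ≤ 0. Minimum is 8 at row 1 (p leaves); pivot element 1.
Divide row 1 by 1; eliminate column s1 from the other rows.
In the new row 1, the s2 entry is the old entry divided by the pivot: 0/1 = 0.

0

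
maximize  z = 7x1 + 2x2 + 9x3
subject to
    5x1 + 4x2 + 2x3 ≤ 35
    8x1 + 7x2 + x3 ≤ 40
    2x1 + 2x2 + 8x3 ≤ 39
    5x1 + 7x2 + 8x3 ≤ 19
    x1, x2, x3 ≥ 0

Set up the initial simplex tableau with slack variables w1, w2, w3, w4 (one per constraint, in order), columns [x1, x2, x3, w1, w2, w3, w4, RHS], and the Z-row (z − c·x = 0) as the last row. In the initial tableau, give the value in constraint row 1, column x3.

Constraint 1 has coefficient 2 on x3.

2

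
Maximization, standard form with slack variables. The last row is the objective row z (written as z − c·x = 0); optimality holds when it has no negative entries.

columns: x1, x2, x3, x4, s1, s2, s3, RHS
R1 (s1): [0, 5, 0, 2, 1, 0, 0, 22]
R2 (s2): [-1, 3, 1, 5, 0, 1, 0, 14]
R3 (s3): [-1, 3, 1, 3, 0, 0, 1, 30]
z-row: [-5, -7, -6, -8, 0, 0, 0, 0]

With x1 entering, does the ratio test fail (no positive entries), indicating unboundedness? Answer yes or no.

yes

Every constraint-row entry in column x1 is ≤ 0, so increasing x1 is unbounded.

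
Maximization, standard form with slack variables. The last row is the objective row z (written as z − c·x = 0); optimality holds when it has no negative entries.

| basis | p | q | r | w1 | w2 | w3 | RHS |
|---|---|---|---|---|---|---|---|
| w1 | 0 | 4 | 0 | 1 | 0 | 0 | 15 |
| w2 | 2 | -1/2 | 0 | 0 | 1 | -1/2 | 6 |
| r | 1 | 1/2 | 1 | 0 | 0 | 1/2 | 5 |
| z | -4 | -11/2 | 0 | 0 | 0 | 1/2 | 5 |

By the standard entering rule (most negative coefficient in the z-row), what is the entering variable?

Negative z-row entries: p: -4, q: -11/2.
The most negative is -11/2 in column q, so q enters.

q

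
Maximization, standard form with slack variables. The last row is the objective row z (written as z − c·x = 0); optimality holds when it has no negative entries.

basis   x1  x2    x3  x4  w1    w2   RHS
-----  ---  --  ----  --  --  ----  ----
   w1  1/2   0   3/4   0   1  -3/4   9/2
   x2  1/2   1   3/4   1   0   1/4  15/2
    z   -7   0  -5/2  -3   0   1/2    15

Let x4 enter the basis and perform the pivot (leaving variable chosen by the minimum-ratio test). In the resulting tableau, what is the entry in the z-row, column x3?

Ratio test on column x4 — row 1: entry 0 ≤ 0; row 2: (15/2)/1 = 15/2. Minimum is 15/2 at row 2 (x2 leaves); pivot element 1.
Divide row 2 by 1; eliminate column x4 from the other rows.
z-row update in column x3: -5/2 − (-3)·(3/4) = -1/4.

-1/4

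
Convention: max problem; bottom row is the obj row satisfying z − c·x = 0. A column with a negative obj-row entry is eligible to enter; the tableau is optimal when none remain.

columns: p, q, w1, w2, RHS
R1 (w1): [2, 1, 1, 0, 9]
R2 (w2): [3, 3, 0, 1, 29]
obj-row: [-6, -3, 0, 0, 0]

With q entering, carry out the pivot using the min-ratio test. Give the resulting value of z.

27

Ratio test on column q — row 1: 9/1 = 9; row 2: 29/3 = 29/3. Minimum is 9 at row 1 (w1 leaves); pivot element 1.
Pivot on row 1; the obj-row RHS becomes 0 − (-3)·9 = 27.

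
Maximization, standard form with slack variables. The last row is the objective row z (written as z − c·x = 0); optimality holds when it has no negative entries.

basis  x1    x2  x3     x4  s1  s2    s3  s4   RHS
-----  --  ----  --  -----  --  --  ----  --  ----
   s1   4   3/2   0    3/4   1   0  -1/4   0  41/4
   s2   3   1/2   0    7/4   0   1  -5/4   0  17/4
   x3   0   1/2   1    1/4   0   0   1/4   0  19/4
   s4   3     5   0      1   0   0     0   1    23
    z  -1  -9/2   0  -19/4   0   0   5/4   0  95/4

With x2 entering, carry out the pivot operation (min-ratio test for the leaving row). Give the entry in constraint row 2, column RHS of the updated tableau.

39/20

Ratio test on column x2 — row 1: (41/4)/(3/2) = 41/6; row 2: (17/4)/(1/2) = 17/2; row 3: (19/4)/(1/2) = 19/2; row 4: 23/5 = 23/5. Minimum is 23/5 at row 4 (s4 leaves); pivot element 5.
Divide row 4 by 5; eliminate column x2 from the other rows.
Row 2 update in column RHS: 17/4 − (1/2)·(23/5) = 39/20.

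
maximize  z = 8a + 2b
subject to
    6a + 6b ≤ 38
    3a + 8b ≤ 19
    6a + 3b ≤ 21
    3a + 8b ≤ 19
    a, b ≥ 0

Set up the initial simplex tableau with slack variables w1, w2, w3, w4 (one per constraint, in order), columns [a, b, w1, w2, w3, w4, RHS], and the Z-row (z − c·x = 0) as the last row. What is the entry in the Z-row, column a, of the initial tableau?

-8

The Z-row carries the negated objective coefficients: the a entry is -8.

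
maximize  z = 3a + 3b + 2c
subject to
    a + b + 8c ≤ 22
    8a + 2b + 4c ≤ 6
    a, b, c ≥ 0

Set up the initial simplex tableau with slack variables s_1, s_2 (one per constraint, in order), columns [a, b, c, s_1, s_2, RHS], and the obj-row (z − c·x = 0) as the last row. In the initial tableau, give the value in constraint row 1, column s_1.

1

Slack s_1 belongs to constraint 1; its column is the unit vector e_1, so the entry in row 1 is 1.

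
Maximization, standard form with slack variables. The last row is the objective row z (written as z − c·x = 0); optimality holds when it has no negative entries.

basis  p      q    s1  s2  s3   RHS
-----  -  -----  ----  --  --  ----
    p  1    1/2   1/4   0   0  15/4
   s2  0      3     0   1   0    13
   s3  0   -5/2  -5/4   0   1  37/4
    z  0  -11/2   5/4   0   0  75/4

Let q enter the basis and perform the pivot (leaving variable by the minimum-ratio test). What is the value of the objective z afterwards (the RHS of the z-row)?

Ratio test on column q — row 1: (15/4)/(1/2) = 15/2; row 2: 13/3 = 13/3; row 3: entry -5/2 ≤ 0. Minimum is 13/3 at row 2 (s2 leaves); pivot element 3.
Pivot on row 2; the z-row RHS becomes 75/4 − (-11/2)·(13/3) = 511/12.

511/12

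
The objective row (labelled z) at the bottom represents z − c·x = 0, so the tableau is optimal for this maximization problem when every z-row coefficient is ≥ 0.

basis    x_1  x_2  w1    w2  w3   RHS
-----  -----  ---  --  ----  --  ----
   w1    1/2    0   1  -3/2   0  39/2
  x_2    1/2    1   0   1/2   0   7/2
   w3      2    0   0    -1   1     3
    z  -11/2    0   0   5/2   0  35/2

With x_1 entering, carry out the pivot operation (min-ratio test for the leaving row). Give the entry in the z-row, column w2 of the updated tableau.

Ratio test on column x_1 — row 1: (39/2)/(1/2) = 39; row 2: (7/2)/(1/2) = 7; row 3: 3/2 = 3/2. Minimum is 3/2 at row 3 (w3 leaves); pivot element 2.
Divide row 3 by 2; eliminate column x_1 from the other rows.
z-row update in column w2: 5/2 − (-11/2)·(-1/2) = -1/4.

-1/4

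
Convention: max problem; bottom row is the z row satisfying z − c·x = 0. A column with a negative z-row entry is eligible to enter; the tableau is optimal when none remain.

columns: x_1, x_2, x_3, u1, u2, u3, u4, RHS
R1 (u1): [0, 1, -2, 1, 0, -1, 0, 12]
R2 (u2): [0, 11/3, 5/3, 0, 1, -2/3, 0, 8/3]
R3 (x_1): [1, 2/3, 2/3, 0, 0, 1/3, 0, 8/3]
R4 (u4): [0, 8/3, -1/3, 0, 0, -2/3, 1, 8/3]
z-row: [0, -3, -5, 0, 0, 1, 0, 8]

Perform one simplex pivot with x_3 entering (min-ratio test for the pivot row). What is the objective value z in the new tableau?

Ratio test on column x_3 — row 1: entry -2 ≤ 0; row 2: (8/3)/(5/3) = 8/5; row 3: (8/3)/(2/3) = 4; row 4: entry -1/3 ≤ 0. Minimum is 8/5 at row 2 (u2 leaves); pivot element 5/3.
Pivot on row 2; the z-row RHS becomes 8 − (-5)·(8/5) = 16.

16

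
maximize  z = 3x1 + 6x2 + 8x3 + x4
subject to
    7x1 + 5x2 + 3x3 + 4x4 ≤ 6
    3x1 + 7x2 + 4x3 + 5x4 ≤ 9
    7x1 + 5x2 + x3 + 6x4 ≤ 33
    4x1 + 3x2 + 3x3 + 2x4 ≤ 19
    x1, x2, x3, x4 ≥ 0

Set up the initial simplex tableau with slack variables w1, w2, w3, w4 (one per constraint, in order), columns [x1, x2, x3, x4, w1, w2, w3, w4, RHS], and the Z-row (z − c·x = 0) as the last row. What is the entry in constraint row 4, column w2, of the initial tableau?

Slack w2 belongs to constraint 2; its column is the unit vector e_2, so the entry in row 4 is 0.

0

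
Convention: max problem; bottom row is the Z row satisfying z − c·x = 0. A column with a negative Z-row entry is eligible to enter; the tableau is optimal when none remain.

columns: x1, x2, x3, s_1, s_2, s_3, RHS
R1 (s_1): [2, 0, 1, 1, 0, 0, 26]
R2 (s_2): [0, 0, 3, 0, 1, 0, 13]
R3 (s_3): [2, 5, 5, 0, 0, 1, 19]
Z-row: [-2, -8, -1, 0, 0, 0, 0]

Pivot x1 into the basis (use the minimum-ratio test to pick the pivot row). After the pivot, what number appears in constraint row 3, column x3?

Ratio test on column x1 — row 1: 26/2 = 13; row 2: entry 0 ≤ 0; row 3: 19/2 = 19/2. Minimum is 19/2 at row 3 (s_3 leaves); pivot element 2.
Divide row 3 by 2; eliminate column x1 from the other rows.
In the new row 3, the x3 entry is the old entry divided by the pivot: 5/2 = 5/2.

5/2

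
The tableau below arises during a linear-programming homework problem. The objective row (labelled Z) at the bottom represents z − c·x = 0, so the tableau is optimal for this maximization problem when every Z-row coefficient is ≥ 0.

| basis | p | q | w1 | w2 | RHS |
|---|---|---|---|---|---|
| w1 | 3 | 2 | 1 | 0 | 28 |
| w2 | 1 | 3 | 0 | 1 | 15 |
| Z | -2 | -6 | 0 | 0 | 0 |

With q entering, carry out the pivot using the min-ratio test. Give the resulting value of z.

Ratio test on column q — row 1: 28/2 = 14; row 2: 15/3 = 5. Minimum is 5 at row 2 (w2 leaves); pivot element 3.
Pivot on row 2; the Z-row RHS becomes 0 − (-6)·5 = 30.

30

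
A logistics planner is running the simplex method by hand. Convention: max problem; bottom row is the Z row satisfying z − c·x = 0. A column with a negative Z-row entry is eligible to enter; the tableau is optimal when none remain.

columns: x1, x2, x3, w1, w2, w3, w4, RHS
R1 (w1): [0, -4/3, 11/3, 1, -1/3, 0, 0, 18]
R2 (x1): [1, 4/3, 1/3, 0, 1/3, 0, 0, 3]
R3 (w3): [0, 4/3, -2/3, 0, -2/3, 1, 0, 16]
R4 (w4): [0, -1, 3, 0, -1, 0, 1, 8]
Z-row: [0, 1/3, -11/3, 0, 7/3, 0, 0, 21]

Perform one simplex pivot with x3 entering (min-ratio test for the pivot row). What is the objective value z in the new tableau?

277/9

Ratio test on column x3 — row 1: 18/(11/3) = 54/11; row 2: 3/(1/3) = 9; row 3: entry -2/3 ≤ 0; row 4: 8/3 = 8/3. Minimum is 8/3 at row 4 (w4 leaves); pivot element 3.
Pivot on row 4; the Z-row RHS becomes 21 − (-11/3)·(8/3) = 277/9.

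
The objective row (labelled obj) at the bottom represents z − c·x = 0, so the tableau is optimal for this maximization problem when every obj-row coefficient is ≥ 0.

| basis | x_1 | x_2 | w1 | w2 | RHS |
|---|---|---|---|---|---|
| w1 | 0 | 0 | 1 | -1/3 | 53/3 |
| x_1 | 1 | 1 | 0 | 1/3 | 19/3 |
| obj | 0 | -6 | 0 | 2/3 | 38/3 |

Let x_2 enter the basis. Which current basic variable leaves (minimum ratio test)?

Column x_2 entries and ratios — w1: 0 ≤ 0, skip; x_1: (19/3)/1 = 19/3.
Smallest ratio is 19/3 in the row of x_1, so x_1 leaves.

x_1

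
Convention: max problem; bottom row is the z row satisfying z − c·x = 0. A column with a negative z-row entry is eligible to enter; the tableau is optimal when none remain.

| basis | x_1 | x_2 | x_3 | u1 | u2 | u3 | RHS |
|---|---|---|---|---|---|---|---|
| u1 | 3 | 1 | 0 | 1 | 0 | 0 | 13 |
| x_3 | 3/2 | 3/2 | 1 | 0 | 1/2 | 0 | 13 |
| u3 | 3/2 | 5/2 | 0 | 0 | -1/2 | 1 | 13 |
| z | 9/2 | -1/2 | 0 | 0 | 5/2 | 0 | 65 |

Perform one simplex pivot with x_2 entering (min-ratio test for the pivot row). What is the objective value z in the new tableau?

338/5

Ratio test on column x_2 — row 1: 13/1 = 13; row 2: 13/(3/2) = 26/3; row 3: 13/(5/2) = 26/5. Minimum is 26/5 at row 3 (u3 leaves); pivot element 5/2.
Pivot on row 3; the z-row RHS becomes 65 − (-1/2)·(26/5) = 338/5.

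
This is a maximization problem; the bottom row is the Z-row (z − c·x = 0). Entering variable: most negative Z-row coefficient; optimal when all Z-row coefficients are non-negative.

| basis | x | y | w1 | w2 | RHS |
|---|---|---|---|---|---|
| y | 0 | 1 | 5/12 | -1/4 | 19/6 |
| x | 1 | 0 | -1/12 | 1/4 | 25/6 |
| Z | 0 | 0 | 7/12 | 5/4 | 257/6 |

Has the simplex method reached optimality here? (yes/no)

Every Z-row coefficient is ≥ 0, so the tableau is optimal.

yes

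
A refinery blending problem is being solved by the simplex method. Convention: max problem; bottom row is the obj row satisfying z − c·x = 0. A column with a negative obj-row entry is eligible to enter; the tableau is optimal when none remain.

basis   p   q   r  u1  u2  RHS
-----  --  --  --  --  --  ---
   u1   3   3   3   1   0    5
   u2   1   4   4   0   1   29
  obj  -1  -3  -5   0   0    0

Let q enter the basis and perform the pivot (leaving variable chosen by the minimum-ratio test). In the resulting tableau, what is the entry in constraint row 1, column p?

Ratio test on column q — row 1: 5/3 = 5/3; row 2: 29/4 = 29/4. Minimum is 5/3 at row 1 (u1 leaves); pivot element 3.
Divide row 1 by 3; eliminate column q from the other rows.
In the new row 1, the p entry is the old entry divided by the pivot: 3/3 = 1.

1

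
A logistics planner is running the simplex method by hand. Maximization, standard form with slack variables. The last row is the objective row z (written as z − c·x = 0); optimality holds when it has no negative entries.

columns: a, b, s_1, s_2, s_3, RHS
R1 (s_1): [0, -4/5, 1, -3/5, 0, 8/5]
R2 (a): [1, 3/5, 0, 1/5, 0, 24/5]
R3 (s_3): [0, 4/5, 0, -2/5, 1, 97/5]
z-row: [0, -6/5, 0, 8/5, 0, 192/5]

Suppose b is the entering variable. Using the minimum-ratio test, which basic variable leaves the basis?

a

Column b entries and ratios — s_1: -4/5 ≤ 0, skip; a: (24/5)/(3/5) = 8; s_3: (97/5)/(4/5) = 97/4.
Smallest ratio is 8 in the row of a, so a leaves.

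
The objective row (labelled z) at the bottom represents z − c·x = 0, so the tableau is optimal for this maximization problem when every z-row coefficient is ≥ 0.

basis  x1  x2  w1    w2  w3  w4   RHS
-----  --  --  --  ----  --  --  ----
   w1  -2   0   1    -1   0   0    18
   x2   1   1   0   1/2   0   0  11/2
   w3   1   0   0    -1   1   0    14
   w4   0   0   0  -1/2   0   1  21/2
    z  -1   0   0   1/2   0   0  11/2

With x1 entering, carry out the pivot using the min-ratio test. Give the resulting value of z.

Ratio test on column x1 — row 1: entry -2 ≤ 0; row 2: (11/2)/1 = 11/2; row 3: 14/1 = 14; row 4: entry 0 ≤ 0. Minimum is 11/2 at row 2 (x2 leaves); pivot element 1.
Pivot on row 2; the z-row RHS becomes 11/2 − (-1)·(11/2) = 11.

11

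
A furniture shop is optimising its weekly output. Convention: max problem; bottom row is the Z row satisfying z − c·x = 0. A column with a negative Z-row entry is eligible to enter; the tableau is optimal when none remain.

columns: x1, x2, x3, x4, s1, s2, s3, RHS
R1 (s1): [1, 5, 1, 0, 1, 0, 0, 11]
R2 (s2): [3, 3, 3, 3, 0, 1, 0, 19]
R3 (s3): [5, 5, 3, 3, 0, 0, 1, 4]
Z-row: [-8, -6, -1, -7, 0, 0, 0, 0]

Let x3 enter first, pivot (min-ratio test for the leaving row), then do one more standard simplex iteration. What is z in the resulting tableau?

32/5

Ratio test on column x3 — row 1: 11/1 = 11; row 2: 19/3 = 19/3; row 3: 4/3 = 4/3. Minimum is 4/3 at row 3 (s3 leaves); pivot element 3.
Pivot on row 3; the Z-row RHS becomes 0 − (-1)·(4/3) = 4/3.
Next entering variable (most negative Z-row entry -19/3): x1.
Ratio test on column x1 — row 1: entry -2/3 ≤ 0; row 2: entry -2 ≤ 0; row 3: (4/3)/(5/3) = 4/5. Minimum is 4/5 at row 3 (x3 leaves); pivot element 5/3.
After the second pivot the Z-row RHS is 4/3 − (-19/3)·(4/5) = 32/5.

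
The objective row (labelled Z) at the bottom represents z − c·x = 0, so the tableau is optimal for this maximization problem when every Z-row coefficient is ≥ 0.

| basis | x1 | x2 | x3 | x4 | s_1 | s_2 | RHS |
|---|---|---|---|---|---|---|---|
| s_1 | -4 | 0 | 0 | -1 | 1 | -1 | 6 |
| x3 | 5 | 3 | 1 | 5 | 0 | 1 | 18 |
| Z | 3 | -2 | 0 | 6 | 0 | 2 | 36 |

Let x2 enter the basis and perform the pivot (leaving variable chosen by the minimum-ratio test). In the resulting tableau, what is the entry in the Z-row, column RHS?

Ratio test on column x2 — row 1: entry 0 ≤ 0; row 2: 18/3 = 6. Minimum is 6 at row 2 (x3 leaves); pivot element 3.
Divide row 2 by 3; eliminate column x2 from the other rows.
Z-row update in column RHS: 36 − (-2)·6 = 48.

48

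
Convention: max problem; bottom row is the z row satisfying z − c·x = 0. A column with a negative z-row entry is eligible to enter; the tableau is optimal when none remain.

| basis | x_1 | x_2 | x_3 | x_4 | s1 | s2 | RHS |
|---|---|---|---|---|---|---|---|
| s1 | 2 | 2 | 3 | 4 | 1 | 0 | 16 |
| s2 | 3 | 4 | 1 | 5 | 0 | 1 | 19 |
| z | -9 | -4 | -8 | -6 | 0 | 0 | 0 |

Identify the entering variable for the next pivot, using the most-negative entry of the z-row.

Negative z-row entries: x_1: -9, x_2: -4, x_3: -8, x_4: -6.
The most negative is -9 in column x_1, so x_1 enters.

x_1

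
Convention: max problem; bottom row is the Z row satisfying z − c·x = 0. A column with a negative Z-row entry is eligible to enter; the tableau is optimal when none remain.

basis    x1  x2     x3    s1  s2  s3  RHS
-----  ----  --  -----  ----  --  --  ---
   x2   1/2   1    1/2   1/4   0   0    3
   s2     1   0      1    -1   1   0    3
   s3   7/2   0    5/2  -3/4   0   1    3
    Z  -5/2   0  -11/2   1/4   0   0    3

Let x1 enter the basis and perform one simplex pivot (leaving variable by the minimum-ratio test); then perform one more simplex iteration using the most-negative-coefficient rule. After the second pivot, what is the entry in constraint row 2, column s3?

-2/5

Ratio test on column x1 — row 1: 3/(1/2) = 6; row 2: 3/1 = 3; row 3: 3/(7/2) = 6/7. Minimum is 6/7 at row 3 (s3 leaves); pivot element 7/2.
Divide row 3 by 7/2; eliminate column x1 from the other rows.
Second iteration: most negative Z-row entry is -26/7 in column x3, so x3 enters.
Ratio test on column x3 — row 1: (18/7)/(1/7) = 18; row 2: (15/7)/(2/7) = 15/2; row 3: (6/7)/(5/7) = 6/5. Minimum is 6/5 at row 3 (x1 leaves); pivot element 5/7.
Divide row 3 by 5/7; eliminate column x3 from the other rows.
After both pivots, the entry at constraint row 2, column s3 is -2/5.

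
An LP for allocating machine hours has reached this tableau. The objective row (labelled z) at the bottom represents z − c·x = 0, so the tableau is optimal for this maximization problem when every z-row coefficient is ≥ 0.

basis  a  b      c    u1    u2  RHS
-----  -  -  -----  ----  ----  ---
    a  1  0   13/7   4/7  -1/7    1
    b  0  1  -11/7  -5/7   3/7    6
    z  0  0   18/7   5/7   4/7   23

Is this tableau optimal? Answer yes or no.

Every z-row coefficient is ≥ 0, so the tableau is optimal.

yes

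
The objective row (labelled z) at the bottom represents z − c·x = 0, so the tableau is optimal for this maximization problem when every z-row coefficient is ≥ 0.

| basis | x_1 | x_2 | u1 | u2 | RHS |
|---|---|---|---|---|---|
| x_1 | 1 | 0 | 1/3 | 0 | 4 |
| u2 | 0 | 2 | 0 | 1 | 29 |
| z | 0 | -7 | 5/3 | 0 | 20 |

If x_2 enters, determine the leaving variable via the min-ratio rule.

Column x_2 entries and ratios — x_1: 0 ≤ 0, skip; u2: 29/2 = 29/2.
Smallest ratio is 29/2 in the row of u2, so u2 leaves.

u2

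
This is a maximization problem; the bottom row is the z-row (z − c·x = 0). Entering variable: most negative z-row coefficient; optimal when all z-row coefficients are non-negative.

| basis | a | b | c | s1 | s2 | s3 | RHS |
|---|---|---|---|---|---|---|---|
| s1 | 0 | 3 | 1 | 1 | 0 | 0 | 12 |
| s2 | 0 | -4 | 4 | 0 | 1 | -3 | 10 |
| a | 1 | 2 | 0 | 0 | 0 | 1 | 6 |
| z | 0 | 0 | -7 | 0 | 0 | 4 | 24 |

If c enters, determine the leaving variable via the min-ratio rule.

Column c entries and ratios — s1: 12/1 = 12; s2: 10/4 = 5/2; a: 0 ≤ 0, skip.
Smallest ratio is 5/2 in the row of s2, so s2 leaves.

s2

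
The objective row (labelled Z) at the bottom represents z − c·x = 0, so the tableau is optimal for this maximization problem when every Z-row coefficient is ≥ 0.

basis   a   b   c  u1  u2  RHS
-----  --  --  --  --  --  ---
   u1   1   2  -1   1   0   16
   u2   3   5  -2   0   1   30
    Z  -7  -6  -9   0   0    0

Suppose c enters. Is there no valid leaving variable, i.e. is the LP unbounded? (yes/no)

yes

Every constraint-row entry in column c is ≤ 0, so increasing c is unbounded.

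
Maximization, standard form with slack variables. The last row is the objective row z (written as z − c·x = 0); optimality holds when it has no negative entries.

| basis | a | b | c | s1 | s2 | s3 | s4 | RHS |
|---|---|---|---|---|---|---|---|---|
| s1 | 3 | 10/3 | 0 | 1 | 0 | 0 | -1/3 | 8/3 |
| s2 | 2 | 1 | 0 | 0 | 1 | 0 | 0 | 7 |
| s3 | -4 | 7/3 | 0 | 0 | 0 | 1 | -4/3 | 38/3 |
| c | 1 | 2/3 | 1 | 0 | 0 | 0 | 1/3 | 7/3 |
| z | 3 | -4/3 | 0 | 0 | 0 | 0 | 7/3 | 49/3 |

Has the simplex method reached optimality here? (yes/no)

The z-row has a negative entry -4/3 in column b, so it is not optimal.

no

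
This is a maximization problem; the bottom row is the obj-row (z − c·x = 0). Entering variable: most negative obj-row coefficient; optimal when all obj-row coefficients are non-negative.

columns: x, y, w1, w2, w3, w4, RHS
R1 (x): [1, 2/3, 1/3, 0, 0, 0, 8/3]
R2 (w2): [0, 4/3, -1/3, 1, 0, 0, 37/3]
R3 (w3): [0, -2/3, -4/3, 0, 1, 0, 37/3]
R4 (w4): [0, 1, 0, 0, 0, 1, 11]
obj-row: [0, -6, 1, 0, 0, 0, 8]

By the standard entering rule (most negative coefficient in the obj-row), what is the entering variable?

Negative obj-row entries: y: -6.
The most negative is -6 in column y, so y enters.

y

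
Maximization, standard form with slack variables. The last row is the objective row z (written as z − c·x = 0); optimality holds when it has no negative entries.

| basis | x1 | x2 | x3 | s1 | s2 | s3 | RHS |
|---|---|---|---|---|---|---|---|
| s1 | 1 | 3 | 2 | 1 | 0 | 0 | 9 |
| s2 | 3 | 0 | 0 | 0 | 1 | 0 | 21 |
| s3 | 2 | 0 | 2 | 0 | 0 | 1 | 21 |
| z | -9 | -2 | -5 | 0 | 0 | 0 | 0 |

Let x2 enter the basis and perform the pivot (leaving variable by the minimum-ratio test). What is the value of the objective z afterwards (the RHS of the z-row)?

6

Ratio test on column x2 — row 1: 9/3 = 3; row 2: entry 0 ≤ 0; row 3: entry 0 ≤ 0. Minimum is 3 at row 1 (s1 leaves); pivot element 3.
Pivot on row 1; the z-row RHS becomes 0 − (-2)·3 = 6.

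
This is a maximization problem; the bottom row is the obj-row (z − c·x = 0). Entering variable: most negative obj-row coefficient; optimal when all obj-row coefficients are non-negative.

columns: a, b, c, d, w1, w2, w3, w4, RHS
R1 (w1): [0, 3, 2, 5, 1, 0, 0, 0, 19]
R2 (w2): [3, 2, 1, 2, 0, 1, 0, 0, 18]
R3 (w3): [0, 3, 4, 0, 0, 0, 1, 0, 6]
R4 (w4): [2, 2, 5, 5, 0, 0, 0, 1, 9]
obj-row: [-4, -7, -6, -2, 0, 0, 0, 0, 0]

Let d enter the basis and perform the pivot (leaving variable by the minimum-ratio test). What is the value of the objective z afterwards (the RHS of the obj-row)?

18/5

Ratio test on column d — row 1: 19/5 = 19/5; row 2: 18/2 = 9; row 3: entry 0 ≤ 0; row 4: 9/5 = 9/5. Minimum is 9/5 at row 4 (w4 leaves); pivot element 5.
Pivot on row 4; the obj-row RHS becomes 0 − (-2)·(9/5) = 18/5.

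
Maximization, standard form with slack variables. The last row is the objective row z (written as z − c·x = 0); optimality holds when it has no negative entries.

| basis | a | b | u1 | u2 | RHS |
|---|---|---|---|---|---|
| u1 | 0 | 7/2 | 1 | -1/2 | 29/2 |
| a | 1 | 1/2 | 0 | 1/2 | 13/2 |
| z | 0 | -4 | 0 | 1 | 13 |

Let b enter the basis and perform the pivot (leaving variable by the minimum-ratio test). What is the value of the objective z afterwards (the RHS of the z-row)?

207/7

Ratio test on column b — row 1: (29/2)/(7/2) = 29/7; row 2: (13/2)/(1/2) = 13. Minimum is 29/7 at row 1 (u1 leaves); pivot element 7/2.
Pivot on row 1; the z-row RHS becomes 13 − (-4)·(29/7) = 207/7.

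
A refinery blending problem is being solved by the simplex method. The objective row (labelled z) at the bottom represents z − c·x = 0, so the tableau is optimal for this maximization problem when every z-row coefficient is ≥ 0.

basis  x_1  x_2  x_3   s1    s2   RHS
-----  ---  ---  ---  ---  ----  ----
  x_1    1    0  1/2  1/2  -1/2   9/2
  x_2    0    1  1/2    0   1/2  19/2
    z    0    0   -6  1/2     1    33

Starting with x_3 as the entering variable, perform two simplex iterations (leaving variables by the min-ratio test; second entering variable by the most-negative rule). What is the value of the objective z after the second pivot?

Ratio test on column x_3 — row 1: (9/2)/(1/2) = 9; row 2: (19/2)/(1/2) = 19. Minimum is 9 at row 1 (x_1 leaves); pivot element 1/2.
Pivot on row 1; the z-row RHS becomes 33 − (-6)·9 = 87.
Next entering variable (most negative z-row entry -5): s2.
Ratio test on column s2 — row 1: entry -1 ≤ 0; row 2: 5/1 = 5. Minimum is 5 at row 2 (x_2 leaves); pivot element 1.
After the second pivot the z-row RHS is 87 − (-5)·5 = 112.

112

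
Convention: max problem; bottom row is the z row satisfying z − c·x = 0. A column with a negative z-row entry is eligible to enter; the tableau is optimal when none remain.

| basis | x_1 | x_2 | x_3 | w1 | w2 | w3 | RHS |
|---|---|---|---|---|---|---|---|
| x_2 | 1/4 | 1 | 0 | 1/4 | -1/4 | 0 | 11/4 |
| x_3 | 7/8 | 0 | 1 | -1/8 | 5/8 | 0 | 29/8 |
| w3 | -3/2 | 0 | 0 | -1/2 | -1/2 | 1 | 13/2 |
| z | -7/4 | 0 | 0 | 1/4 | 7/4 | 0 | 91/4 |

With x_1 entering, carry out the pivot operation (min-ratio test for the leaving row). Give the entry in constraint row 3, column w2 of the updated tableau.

Ratio test on column x_1 — row 1: (11/4)/(1/4) = 11; row 2: (29/8)/(7/8) = 29/7; row 3: entry -3/2 ≤ 0. Minimum is 29/7 at row 2 (x_3 leaves); pivot element 7/8.
Divide row 2 by 7/8; eliminate column x_1 from the other rows.
Row 3 update in column w2: -1/2 − (-3/2)·(5/7) = 4/7.

4/7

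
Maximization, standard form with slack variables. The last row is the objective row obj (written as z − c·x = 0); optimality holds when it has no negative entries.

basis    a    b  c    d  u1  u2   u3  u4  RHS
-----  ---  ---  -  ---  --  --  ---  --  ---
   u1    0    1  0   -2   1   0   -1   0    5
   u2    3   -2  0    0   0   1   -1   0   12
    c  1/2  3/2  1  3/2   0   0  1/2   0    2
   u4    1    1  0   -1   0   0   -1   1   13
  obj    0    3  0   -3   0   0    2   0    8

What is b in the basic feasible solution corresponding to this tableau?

b is not in the basis, so in the current basic feasible solution b = 0.

0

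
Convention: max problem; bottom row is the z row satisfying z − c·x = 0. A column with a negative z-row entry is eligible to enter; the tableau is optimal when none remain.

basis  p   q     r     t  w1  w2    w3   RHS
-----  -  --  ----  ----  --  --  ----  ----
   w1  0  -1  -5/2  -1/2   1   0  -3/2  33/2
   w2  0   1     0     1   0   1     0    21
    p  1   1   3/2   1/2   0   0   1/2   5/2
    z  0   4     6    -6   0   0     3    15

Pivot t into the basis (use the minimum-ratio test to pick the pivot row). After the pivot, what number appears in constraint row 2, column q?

Ratio test on column t — row 1: entry -1/2 ≤ 0; row 2: 21/1 = 21; row 3: (5/2)/(1/2) = 5. Minimum is 5 at row 3 (p leaves); pivot element 1/2.
Divide row 3 by 1/2; eliminate column t from the other rows.
Row 2 update in column q: 1 − 1·2 = -1.

-1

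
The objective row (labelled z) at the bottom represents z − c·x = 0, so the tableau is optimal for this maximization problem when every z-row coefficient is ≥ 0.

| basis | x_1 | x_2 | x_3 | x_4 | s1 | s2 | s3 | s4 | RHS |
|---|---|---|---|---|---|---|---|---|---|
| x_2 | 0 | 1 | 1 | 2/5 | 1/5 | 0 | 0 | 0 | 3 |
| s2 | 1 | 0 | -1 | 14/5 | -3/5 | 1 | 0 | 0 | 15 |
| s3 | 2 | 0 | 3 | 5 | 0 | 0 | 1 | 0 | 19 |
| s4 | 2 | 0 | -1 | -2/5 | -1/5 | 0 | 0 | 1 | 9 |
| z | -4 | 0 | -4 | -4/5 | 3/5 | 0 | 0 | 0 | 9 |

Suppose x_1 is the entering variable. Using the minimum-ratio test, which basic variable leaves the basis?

s4

Column x_1 entries and ratios — x_2: 0 ≤ 0, skip; s2: 15/1 = 15; s3: 19/2 = 19/2; s4: 9/2 = 9/2.
Smallest ratio is 9/2 in the row of s4, so s4 leaves.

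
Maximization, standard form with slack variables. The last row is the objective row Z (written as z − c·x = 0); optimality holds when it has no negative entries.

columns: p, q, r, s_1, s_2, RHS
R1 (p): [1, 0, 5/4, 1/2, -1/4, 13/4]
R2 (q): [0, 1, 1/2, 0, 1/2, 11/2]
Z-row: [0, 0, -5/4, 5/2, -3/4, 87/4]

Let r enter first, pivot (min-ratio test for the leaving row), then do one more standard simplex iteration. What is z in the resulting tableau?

32

Ratio test on column r — row 1: (13/4)/(5/4) = 13/5; row 2: (11/2)/(1/2) = 11. Minimum is 13/5 at row 1 (p leaves); pivot element 5/4.
Pivot on row 1; the Z-row RHS becomes 87/4 − (-5/4)·(13/5) = 25.
Next entering variable (most negative Z-row entry -1): s_2.
Ratio test on column s_2 — row 1: entry -1/5 ≤ 0; row 2: (21/5)/(3/5) = 7. Minimum is 7 at row 2 (q leaves); pivot element 3/5.
After the second pivot the Z-row RHS is 25 − (-1)·7 = 32.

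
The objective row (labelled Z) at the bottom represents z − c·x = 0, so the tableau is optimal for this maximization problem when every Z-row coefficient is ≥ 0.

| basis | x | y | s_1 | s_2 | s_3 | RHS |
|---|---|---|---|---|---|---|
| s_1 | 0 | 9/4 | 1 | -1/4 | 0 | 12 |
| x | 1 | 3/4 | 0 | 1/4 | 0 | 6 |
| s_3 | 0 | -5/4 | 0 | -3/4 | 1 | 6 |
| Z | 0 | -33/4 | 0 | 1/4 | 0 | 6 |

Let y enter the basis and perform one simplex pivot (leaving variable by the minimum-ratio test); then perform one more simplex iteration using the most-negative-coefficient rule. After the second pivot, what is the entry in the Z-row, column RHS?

54

Ratio test on column y — row 1: 12/(9/4) = 16/3; row 2: 6/(3/4) = 8; row 3: entry -5/4 ≤ 0. Minimum is 16/3 at row 1 (s_1 leaves); pivot element 9/4.
Divide row 1 by 9/4; eliminate column y from the other rows.
Second iteration: most negative Z-row entry is -2/3 in column s_2, so s_2 enters.
Ratio test on column s_2 — row 1: entry -1/9 ≤ 0; row 2: 2/(1/3) = 6; row 3: entry -8/9 ≤ 0. Minimum is 6 at row 2 (x leaves); pivot element 1/3.
Divide row 2 by 1/3; eliminate column s_2 from the other rows.
After both pivots, the entry at the Z-row, column RHS is 54.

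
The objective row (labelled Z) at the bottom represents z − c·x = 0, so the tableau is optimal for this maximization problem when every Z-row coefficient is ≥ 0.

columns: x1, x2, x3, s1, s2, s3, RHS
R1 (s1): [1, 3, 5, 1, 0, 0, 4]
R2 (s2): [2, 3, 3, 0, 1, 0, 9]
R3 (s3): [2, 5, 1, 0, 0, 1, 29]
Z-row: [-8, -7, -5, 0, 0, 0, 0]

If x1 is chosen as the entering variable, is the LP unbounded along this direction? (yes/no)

Column x1 has positive entries in row(s) 1, 2, 3, so the ratio test bounds it — not unbounded.

no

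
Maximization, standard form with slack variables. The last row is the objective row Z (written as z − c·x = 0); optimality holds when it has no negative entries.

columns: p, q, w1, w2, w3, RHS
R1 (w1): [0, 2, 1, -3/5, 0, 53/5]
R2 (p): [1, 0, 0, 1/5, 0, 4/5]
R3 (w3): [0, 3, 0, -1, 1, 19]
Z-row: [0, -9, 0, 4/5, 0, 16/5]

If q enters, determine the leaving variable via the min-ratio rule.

Column q entries and ratios — w1: (53/5)/2 = 53/10; p: 0 ≤ 0, skip; w3: 19/3 = 19/3.
Smallest ratio is 53/10 in the row of w1, so w1 leaves.

w1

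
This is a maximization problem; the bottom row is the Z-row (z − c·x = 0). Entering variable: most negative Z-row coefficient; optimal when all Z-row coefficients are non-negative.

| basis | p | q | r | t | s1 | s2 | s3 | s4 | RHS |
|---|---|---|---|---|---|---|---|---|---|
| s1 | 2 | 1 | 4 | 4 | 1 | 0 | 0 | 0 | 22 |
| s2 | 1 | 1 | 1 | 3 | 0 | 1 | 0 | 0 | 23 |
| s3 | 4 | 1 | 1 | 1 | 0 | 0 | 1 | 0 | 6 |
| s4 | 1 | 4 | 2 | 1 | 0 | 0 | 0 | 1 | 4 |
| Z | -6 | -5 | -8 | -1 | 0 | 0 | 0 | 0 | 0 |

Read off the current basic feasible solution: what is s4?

s4 is basic (row 4); its value is the RHS of that row, 4.

4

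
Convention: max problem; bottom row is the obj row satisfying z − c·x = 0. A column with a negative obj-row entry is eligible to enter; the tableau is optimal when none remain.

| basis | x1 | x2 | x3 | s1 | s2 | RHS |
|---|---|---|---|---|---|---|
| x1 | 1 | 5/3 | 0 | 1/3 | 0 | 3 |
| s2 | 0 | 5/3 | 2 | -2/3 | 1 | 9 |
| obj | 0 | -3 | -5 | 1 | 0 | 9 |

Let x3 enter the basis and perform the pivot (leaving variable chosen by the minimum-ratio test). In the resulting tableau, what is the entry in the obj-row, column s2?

5/2

Ratio test on column x3 — row 1: entry 0 ≤ 0; row 2: 9/2 = 9/2. Minimum is 9/2 at row 2 (s2 leaves); pivot element 2.
Divide row 2 by 2; eliminate column x3 from the other rows.
obj-row update in column s2: 0 − (-5)·(1/2) = 5/2.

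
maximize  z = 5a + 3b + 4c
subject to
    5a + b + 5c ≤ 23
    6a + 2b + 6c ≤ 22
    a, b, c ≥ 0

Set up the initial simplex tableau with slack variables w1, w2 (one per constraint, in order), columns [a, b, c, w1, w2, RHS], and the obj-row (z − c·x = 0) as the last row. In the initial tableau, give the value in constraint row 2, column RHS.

The RHS of constraint 2 is b_2 = 22.

22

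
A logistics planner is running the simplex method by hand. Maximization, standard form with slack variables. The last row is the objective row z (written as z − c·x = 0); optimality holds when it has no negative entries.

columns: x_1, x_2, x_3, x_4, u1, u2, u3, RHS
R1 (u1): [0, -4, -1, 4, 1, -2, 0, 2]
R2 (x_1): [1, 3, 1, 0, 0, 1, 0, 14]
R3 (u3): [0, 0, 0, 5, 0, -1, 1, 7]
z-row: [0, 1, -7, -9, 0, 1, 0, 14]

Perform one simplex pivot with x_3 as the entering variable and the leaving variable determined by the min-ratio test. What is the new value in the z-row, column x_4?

-9

Ratio test on column x_3 — row 1: entry -1 ≤ 0; row 2: 14/1 = 14; row 3: entry 0 ≤ 0. Minimum is 14 at row 2 (x_1 leaves); pivot element 1.
Divide row 2 by 1; eliminate column x_3 from the other rows.
z-row update in column x_4: -9 − (-7)·0 = -9.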